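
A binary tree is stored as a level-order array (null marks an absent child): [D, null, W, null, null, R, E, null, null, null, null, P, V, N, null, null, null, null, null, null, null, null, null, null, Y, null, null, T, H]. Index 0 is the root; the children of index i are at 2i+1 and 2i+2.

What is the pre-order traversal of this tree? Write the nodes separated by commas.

D, W, R, P, Y, V, E, N, T, H

Pre-order visits the node, then its left subtree, then its right subtree.
Visit D.
At D: no left child.
At D: go right to W.
  Visit W.
  At W: go left to R.
    Visit R.
    At R: go left to P.
      Visit P.
      At P: no left child.
      At P: go right to Y.
        Y is a leaf — visit Y.
    At R: go right to V.
      V is a leaf — visit V.
  At W: go right to E.
    Visit E.
    At E: go left to N.
      Visit N.
      At N: go left to T.
        T is a leaf — visit T.
      At N: go right to H.
        H is a leaf — visit H.
    At E: no right child.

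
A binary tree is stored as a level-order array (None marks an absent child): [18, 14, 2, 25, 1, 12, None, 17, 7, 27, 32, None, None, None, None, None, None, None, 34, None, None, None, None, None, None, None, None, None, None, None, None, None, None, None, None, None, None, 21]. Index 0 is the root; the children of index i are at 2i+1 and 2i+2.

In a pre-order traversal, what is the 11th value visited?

Pre-order visits the node, then its left subtree, then its right subtree.
Visit 18.
At 18: go left to 14.
  Visit 14.
  At 14: go left to 25.
    Visit 25.
    At 25: go left to 17.
      17 is a leaf — visit 17.
    At 25: go right to 7.
      Visit 7.
      At 7: no left child.
      At 7: go right to 34.
        Visit 34.
        At 34: go left to 21.
          21 is a leaf — visit 21.
        At 34: no right child.
  At 14: go right to 1.
    Visit 1.
    At 1: go left to 27.
      27 is a leaf — visit 27.
    At 1: go right to 32.
      32 is a leaf — visit 32.
At 18: go right to 2.
  Visit 2.
  At 2: go left to 12.
    12 is a leaf — visit 12.
  At 2: no right child.
Full pre-order sequence: 18, 14, 25, 17, 7, 34, 21, 1, 27, 32, 2, 12.

2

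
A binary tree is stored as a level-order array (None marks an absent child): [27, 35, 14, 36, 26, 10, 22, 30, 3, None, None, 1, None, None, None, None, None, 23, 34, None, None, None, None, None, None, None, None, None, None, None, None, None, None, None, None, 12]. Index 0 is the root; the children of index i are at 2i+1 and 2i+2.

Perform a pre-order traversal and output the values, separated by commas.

Pre-order visits the node, then its left subtree, then its right subtree.
Visit 27.
At 27: go left to 35.
  Visit 35.
  At 35: go left to 36.
    Visit 36.
    At 36: go left to 30.
      30 is a leaf — visit 30.
    At 36: go right to 3.
      Visit 3.
      At 3: go left to 23.
        Visit 23.
        At 23: go left to 12.
          12 is a leaf — visit 12.
        At 23: no right child.
      At 3: go right to 34.
        34 is a leaf — visit 34.
  At 35: go right to 26.
    26 is a leaf — visit 26.
At 27: go right to 14.
  Visit 14.
  At 14: go left to 10.
    Visit 10.
    At 10: go left to 1.
      1 is a leaf — visit 1.
    At 10: no right child.
  At 14: go right to 22.
    22 is a leaf — visit 22.

27, 35, 36, 30, 3, 23, 12, 34, 26, 14, 10, 1, 22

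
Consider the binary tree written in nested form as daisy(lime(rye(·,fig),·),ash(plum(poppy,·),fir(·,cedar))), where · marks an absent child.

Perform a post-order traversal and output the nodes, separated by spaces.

fig rye lime poppy plum cedar fir ash daisy

Post-order visits the left subtree, then the right subtree, then the node.
At daisy: go left to lime.
  At lime: go left to rye.
    At rye: no left child.
    At rye: go right to fig.
      fig is a leaf — visit fig.
    Visit rye.
  At lime: no right child.
  Visit lime.
At daisy: go right to ash.
  At ash: go left to plum.
    At plum: go left to poppy.
      poppy is a leaf — visit poppy.
    At plum: no right child.
    Visit plum.
  At ash: go right to fir.
    At fir: no left child.
    At fir: go right to cedar.
      cedar is a leaf — visit cedar.
    Visit fir.
  Visit ash.
Visit daisy.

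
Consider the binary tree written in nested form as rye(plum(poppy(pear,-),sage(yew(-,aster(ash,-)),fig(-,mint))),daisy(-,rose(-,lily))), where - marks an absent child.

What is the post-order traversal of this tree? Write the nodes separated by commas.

Post-order visits the left subtree, then the right subtree, then the node.
At rye: go left to plum.
  At plum: go left to poppy.
    At poppy: go left to pear.
      pear is a leaf — visit pear.
    At poppy: no right child.
    Visit poppy.
  At plum: go right to sage.
    At sage: go left to yew.
      At yew: no left child.
      At yew: go right to aster.
        At aster: go left to ash.
          ash is a leaf — visit ash.
        At aster: no right child.
        Visit aster.
      Visit yew.
    At sage: go right to fig.
      At fig: no left child.
      At fig: go right to mint.
        mint is a leaf — visit mint.
      Visit fig.
    Visit sage.
  Visit plum.
At rye: go right to daisy.
  At daisy: no left child.
  At daisy: go right to rose.
    At rose: no left child.
    At rose: go right to lily.
      lily is a leaf — visit lily.
    Visit rose.
  Visit daisy.
Visit rye.

pear, poppy, ash, aster, yew, mint, fig, sage, plum, lily, rose, daisy, rye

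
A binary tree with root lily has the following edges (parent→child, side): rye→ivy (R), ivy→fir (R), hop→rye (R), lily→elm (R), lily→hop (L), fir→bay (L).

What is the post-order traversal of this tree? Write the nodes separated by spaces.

Post-order visits the left subtree, then the right subtree, then the node.
At lily: go left to hop.
  At hop: no left child.
  At hop: go right to rye.
    At rye: no left child.
    At rye: go right to ivy.
      At ivy: no left child.
      At ivy: go right to fir.
        At fir: go left to bay.
          bay is a leaf — visit bay.
        At fir: no right child.
        Visit fir.
      Visit ivy.
    Visit rye.
  Visit hop.
At lily: go right to elm.
  elm is a leaf — visit elm.
Visit lily.

bay fir ivy rye hop elm lily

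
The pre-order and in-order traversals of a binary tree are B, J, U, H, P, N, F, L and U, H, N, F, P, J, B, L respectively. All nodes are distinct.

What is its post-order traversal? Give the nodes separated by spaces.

The first element of pre-order is the root; it splits in-order into left and right subtrees.
Root B: left subtree has 6 nodes {U, H, N, F, P, J}, right has 1 {L}.
  Root J: left subtree has 5 nodes {U, H, N, F, P}, right has 0 { }.
    Root U: left subtree has 0 nodes { }, right has 4 {H, N, F, P}.
      Root H: left subtree has 0 nodes { }, right has 3 {N, F, P}.
        Root P: left subtree has 2 nodes {N, F}, right has 0 { }.
          Root N: left subtree has 0 nodes { }, right has 1 {F}.

F N P H U J L B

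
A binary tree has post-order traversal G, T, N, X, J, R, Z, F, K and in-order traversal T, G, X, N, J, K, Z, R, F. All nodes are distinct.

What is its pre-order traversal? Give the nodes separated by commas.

K, J, X, T, G, N, F, Z, R

The last element of post-order is the root; it splits in-order into left and right subtrees.
Root K: left subtree has 5 nodes {T, G, X, N, J}, right has 3 {Z, R, F}.
  Root J: left subtree has 4 nodes {T, G, X, N}, right has 0 { }.
    Root X: left subtree has 2 nodes {T, G}, right has 1 {N}.
      Root T: left subtree has 0 nodes { }, right has 1 {G}.
  Root F: left subtree has 2 nodes {Z, R}, right has 0 { }.
    Root Z: left subtree has 0 nodes { }, right has 1 {R}.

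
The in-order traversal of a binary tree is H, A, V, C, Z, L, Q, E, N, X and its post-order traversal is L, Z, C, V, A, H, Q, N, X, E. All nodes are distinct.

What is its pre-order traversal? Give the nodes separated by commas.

E, Q, H, A, V, C, Z, L, X, N

The last element of post-order is the root; it splits in-order into left and right subtrees.
Root E: left subtree has 7 nodes {H, A, V, C, Z, L, Q}, right has 2 {N, X}.
  Root Q: left subtree has 6 nodes {H, A, V, C, Z, L}, right has 0 { }.
    Root H: left subtree has 0 nodes { }, right has 5 {A, V, C, Z, L}.
      Root A: left subtree has 0 nodes { }, right has 4 {V, C, Z, L}.
        Root V: left subtree has 0 nodes { }, right has 3 {C, Z, L}.
          Root C: left subtree has 0 nodes { }, right has 2 {Z, L}.
            Root Z: left subtree has 0 nodes { }, right has 1 {L}.
  Root X: left subtree has 1 node {N}, right has 0 { }.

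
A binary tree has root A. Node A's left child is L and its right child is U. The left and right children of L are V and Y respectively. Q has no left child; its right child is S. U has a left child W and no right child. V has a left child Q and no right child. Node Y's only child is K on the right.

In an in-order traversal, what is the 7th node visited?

In-order visits the left subtree, then the node, then the right subtree.
At A: go left to L.
  At L: go left to V.
    At V: go left to Q.
      At Q: no left child.
      Visit Q.
      At Q: go right to S.
        S is a leaf — visit S.
    Visit V.
    At V: no right child.
  Visit L.
  At L: go right to Y.
    At Y: no left child.
    Visit Y.
    At Y: go right to K.
      K is a leaf — visit K.
Visit A.
At A: go right to U.
  At U: go left to W.
    W is a leaf — visit W.
  Visit U.
  At U: no right child.
Full in-order sequence: Q, S, V, L, Y, K, A, W, U.

A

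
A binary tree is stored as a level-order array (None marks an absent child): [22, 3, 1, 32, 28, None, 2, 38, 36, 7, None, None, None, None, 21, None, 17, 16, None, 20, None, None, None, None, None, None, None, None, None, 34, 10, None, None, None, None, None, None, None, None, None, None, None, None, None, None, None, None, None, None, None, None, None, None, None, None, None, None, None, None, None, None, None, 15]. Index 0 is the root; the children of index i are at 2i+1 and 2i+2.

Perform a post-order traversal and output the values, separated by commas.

17, 38, 16, 36, 32, 20, 7, 28, 3, 34, 15, 10, 21, 2, 1, 22

Post-order visits the left subtree, then the right subtree, then the node.
At 22: go left to 3.
  At 3: go left to 32.
    At 32: go left to 38.
      At 38: no left child.
      At 38: go right to 17.
        17 is a leaf — visit 17.
      Visit 38.
    At 32: go right to 36.
      At 36: go left to 16.
        16 is a leaf — visit 16.
      At 36: no right child.
      Visit 36.
    Visit 32.
  At 3: go right to 28.
    At 28: go left to 7.
      At 7: go left to 20.
        20 is a leaf — visit 20.
      At 7: no right child.
      Visit 7.
    At 28: no right child.
    Visit 28.
  Visit 3.
At 22: go right to 1.
  At 1: no left child.
  At 1: go right to 2.
    At 2: no left child.
    At 2: go right to 21.
      At 21: go left to 34.
        34 is a leaf — visit 34.
      At 21: go right to 10.
        At 10: no left child.
        At 10: go right to 15.
          15 is a leaf — visit 15.
        Visit 10.
      Visit 21.
    Visit 2.
  Visit 1.
Visit 22.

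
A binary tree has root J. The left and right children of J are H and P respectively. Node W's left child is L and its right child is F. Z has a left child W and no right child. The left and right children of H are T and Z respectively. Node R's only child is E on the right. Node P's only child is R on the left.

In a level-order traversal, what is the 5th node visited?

Level-order visits nodes level by level from the root, left to right within each level.
Level 0: J
Level 1: H, P
Level 2: T, Z, R
Level 3: W, E
Level 4: L, F
Full level-order sequence: J, H, P, T, Z, R, W, E, L, F.

Z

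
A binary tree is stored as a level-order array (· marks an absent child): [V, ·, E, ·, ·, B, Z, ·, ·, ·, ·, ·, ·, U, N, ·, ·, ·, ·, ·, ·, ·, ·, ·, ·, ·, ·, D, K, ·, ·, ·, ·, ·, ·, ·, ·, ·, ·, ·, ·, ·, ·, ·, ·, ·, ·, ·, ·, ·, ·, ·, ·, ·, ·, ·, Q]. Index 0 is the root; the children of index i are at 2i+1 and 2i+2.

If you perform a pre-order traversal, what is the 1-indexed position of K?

8

Pre-order visits the node, then its left subtree, then its right subtree.
Visit V.
At V: no left child.
At V: go right to E.
  Visit E.
  At E: go left to B.
    B is a leaf — visit B.
  At E: go right to Z.
    Visit Z.
    At Z: go left to U.
      Visit U.
      At U: go left to D.
        Visit D.
        At D: no left child.
        At D: go right to Q.
          Q is a leaf — visit Q.
      At U: go right to K.
        K is a leaf — visit K.
    At Z: go right to N.
      N is a leaf — visit N.
Full pre-order sequence: V, E, B, Z, U, D, Q, K, N.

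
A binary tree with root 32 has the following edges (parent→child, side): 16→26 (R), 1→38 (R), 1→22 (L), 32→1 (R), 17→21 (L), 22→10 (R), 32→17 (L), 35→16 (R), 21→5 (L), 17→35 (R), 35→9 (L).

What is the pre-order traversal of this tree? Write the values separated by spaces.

32 17 21 5 35 9 16 26 1 22 10 38

Pre-order visits the node, then its left subtree, then its right subtree.
Visit 32.
At 32: go left to 17.
  Visit 17.
  At 17: go left to 21.
    Visit 21.
    At 21: go left to 5.
      5 is a leaf — visit 5.
    At 21: no right child.
  At 17: go right to 35.
    Visit 35.
    At 35: go left to 9.
      9 is a leaf — visit 9.
    At 35: go right to 16.
      Visit 16.
      At 16: no left child.
      At 16: go right to 26.
        26 is a leaf — visit 26.
At 32: go right to 1.
  Visit 1.
  At 1: go left to 22.
    Visit 22.
    At 22: no left child.
    At 22: go right to 10.
      10 is a leaf — visit 10.
  At 1: go right to 38.
    38 is a leaf — visit 38.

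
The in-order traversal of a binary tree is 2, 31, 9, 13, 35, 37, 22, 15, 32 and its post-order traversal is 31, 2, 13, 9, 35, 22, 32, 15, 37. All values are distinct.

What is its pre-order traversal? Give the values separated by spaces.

The last element of post-order is the root; it splits in-order into left and right subtrees.
Root 37: left subtree has 5 nodes {2, 31, 9, 13, 35}, right has 3 {22, 15, 32}.
  Root 35: left subtree has 4 nodes {2, 31, 9, 13}, right has 0 { }.
    Root 9: left subtree has 2 nodes {2, 31}, right has 1 {13}.
      Root 2: left subtree has 0 nodes { }, right has 1 {31}.
  Root 15: left subtree has 1 node {22}, right has 1 {32}.

37 35 9 2 31 13 15 22 32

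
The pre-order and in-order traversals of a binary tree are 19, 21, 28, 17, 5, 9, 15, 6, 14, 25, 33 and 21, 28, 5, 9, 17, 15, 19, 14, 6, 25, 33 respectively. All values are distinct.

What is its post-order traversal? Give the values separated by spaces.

The first element of pre-order is the root; it splits in-order into left and right subtrees.
Root 19: left subtree has 6 nodes {21, 28, 5, 9, 17, 15}, right has 4 {14, 6, 25, 33}.
  Root 21: left subtree has 0 nodes { }, right has 5 {28, 5, 9, 17, 15}.
    Root 28: left subtree has 0 nodes { }, right has 4 {5, 9, 17, 15}.
      Root 17: left subtree has 2 nodes {5, 9}, right has 1 {15}.
        Root 5: left subtree has 0 nodes { }, right has 1 {9}.
  Root 6: left subtree has 1 node {14}, right has 2 {25, 33}.
    Root 25: left subtree has 0 nodes { }, right has 1 {33}.

9 5 15 17 28 21 14 33 25 6 19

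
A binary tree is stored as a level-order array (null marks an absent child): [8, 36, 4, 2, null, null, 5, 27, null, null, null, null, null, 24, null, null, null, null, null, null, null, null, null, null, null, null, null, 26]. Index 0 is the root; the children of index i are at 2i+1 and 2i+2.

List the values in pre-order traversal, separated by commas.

8, 36, 2, 27, 4, 5, 24, 26

Pre-order visits the node, then its left subtree, then its right subtree.
Visit 8.
At 8: go left to 36.
  Visit 36.
  At 36: go left to 2.
    Visit 2.
    At 2: go left to 27.
      27 is a leaf — visit 27.
    At 2: no right child.
  At 36: no right child.
At 8: go right to 4.
  Visit 4.
  At 4: no left child.
  At 4: go right to 5.
    Visit 5.
    At 5: go left to 24.
      Visit 24.
      At 24: go left to 26.
        26 is a leaf — visit 26.
      At 24: no right child.
    At 5: no right child.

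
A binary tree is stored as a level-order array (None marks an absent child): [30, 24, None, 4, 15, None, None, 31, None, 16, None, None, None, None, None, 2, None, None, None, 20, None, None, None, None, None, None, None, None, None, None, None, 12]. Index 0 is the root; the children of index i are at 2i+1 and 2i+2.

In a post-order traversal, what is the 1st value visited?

12

Post-order visits the left subtree, then the right subtree, then the node.
At 30: go left to 24.
  At 24: go left to 4.
    At 4: go left to 31.
      At 31: go left to 2.
        At 2: go left to 12.
          12 is a leaf — visit 12.
        At 2: no right child.
        Visit 2.
      At 31: no right child.
      Visit 31.
    At 4: no right child.
    Visit 4.
  At 24: go right to 15.
    At 15: go left to 16.
      At 16: go left to 20.
        20 is a leaf — visit 20.
      At 16: no right child.
      Visit 16.
    At 15: no right child.
    Visit 15.
  Visit 24.
At 30: no right child.
Visit 30.
Full post-order sequence: 12, 2, 31, 4, 20, 16, 15, 24, 30.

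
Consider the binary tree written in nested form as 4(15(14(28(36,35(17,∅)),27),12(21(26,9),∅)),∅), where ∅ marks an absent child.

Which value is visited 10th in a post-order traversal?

12

Post-order visits the left subtree, then the right subtree, then the node.
At 4: go left to 15.
  At 15: go left to 14.
    At 14: go left to 28.
      At 28: go left to 36.
        36 is a leaf — visit 36.
      At 28: go right to 35.
        At 35: go left to 17.
          17 is a leaf — visit 17.
        At 35: no right child.
        Visit 35.
      Visit 28.
    At 14: go right to 27.
      27 is a leaf — visit 27.
    Visit 14.
  At 15: go right to 12.
    At 12: go left to 21.
      At 21: go left to 26.
        26 is a leaf — visit 26.
      At 21: go right to 9.
        9 is a leaf — visit 9.
      Visit 21.
    At 12: no right child.
    Visit 12.
  Visit 15.
At 4: no right child.
Visit 4.
Full post-order sequence: 36, 17, 35, 28, 27, 14, 26, 9, 21, 12, 15, 4.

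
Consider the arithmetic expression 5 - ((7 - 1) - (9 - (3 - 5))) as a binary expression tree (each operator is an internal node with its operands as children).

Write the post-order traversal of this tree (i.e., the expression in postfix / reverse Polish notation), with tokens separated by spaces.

5 7 1 - 9 3 5 - - - -

Post-order on an expression tree gives postfix notation: for each operator, emit left operand, right operand, then the operator.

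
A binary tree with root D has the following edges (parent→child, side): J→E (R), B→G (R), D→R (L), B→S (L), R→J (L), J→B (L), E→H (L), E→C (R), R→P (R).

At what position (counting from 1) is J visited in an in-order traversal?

4

In-order visits the left subtree, then the node, then the right subtree.
At D: go left to R.
  At R: go left to J.
    At J: go left to B.
      At B: go left to S.
        S is a leaf — visit S.
      Visit B.
      At B: go right to G.
        G is a leaf — visit G.
    Visit J.
    At J: go right to E.
      At E: go left to H.
        H is a leaf — visit H.
      Visit E.
      At E: go right to C.
        C is a leaf — visit C.
  Visit R.
  At R: go right to P.
    P is a leaf — visit P.
Visit D.
At D: no right child.
Full in-order sequence: S, B, G, J, H, E, C, R, P, D.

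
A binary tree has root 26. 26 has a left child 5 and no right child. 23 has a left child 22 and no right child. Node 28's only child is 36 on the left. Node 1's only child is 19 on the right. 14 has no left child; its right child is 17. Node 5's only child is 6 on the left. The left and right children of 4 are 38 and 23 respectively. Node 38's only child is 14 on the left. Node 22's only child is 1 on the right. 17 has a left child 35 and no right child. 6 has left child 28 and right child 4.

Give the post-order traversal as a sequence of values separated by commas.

Post-order visits the left subtree, then the right subtree, then the node.
At 26: go left to 5.
  At 5: go left to 6.
    At 6: go left to 28.
      At 28: go left to 36.
        36 is a leaf — visit 36.
      At 28: no right child.
      Visit 28.
    At 6: go right to 4.
      At 4: go left to 38.
        At 38: go left to 14.
          At 14: no left child.
          At 14: go right to 17.
            At 17: go left to 35.
              35 is a leaf — visit 35.
            At 17: no right child.
            Visit 17.
          Visit 14.
        At 38: no right child.
        Visit 38.
      At 4: go right to 23.
        At 23: go left to 22.
          At 22: no left child.
          At 22: go right to 1.
            At 1: no left child.
            At 1: go right to 19.
              19 is a leaf — visit 19.
            Visit 1.
          Visit 22.
        At 23: no right child.
        Visit 23.
      Visit 4.
    Visit 6.
  At 5: no right child.
  Visit 5.
At 26: no right child.
Visit 26.

36, 28, 35, 17, 14, 38, 19, 1, 22, 23, 4, 6, 5, 26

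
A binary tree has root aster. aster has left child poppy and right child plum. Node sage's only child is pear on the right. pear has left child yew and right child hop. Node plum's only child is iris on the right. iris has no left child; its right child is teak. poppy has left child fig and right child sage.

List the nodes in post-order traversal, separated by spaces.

fig yew hop pear sage poppy teak iris plum aster

Post-order visits the left subtree, then the right subtree, then the node.
At aster: go left to poppy.
  At poppy: go left to fig.
    fig is a leaf — visit fig.
  At poppy: go right to sage.
    At sage: no left child.
    At sage: go right to pear.
      At pear: go left to yew.
        yew is a leaf — visit yew.
      At pear: go right to hop.
        hop is a leaf — visit hop.
      Visit pear.
    Visit sage.
  Visit poppy.
At aster: go right to plum.
  At plum: no left child.
  At plum: go right to iris.
    At iris: no left child.
    At iris: go right to teak.
      teak is a leaf — visit teak.
    Visit iris.
  Visit plum.
Visit aster.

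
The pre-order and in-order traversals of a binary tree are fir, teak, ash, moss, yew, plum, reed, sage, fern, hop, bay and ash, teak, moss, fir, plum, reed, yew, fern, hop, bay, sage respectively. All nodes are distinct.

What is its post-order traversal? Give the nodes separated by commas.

ash, moss, teak, reed, plum, bay, hop, fern, sage, yew, fir

The first element of pre-order is the root; it splits in-order into left and right subtrees.
Root fir: left subtree has 3 nodes {ash, teak, moss}, right has 7 {plum, reed, yew, fern, hop, bay, sage}.
  Root teak: left subtree has 1 node {ash}, right has 1 {moss}.
  Root yew: left subtree has 2 nodes {plum, reed}, right has 4 {fern, hop, bay, sage}.
    Root plum: left subtree has 0 nodes { }, right has 1 {reed}.
    Root sage: left subtree has 3 nodes {fern, hop, bay}, right has 0 { }.
      Root fern: left subtree has 0 nodes { }, right has 2 {hop, bay}.
        Root hop: left subtree has 0 nodes { }, right has 1 {bay}.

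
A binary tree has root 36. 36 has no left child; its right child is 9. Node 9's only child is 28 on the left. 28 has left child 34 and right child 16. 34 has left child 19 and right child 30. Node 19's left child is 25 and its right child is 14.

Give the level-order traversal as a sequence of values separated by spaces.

Level-order visits nodes level by level from the root, left to right within each level.
Level 0: 36
Level 1: 9
Level 2: 28
Level 3: 34, 16
Level 4: 19, 30
Level 5: 25, 14

36 9 28 34 16 19 30 25 14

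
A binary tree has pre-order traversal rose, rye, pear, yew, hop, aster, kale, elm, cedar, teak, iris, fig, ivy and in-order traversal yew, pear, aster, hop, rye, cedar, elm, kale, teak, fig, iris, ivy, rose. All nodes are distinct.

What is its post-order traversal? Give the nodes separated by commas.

The first element of pre-order is the root; it splits in-order into left and right subtrees.
Root rose: left subtree has 12 nodes {yew, pear, aster, hop, rye, cedar, elm, kale, teak, fig, iris, ivy}, right has 0 { }.
  Root rye: left subtree has 4 nodes {yew, pear, aster, hop}, right has 7 {cedar, elm, kale, teak, fig, iris, ivy}.
    Root pear: left subtree has 1 node {yew}, right has 2 {aster, hop}.
      Root hop: left subtree has 1 node {aster}, right has 0 { }.
    Root kale: left subtree has 2 nodes {cedar, elm}, right has 4 {teak, fig, iris, ivy}.
      Root elm: left subtree has 1 node {cedar}, right has 0 { }.
      Root teak: left subtree has 0 nodes { }, right has 3 {fig, iris, ivy}.
        Root iris: left subtree has 1 node {fig}, right has 1 {ivy}.

yew, aster, hop, pear, cedar, elm, fig, ivy, iris, teak, kale, rye, rose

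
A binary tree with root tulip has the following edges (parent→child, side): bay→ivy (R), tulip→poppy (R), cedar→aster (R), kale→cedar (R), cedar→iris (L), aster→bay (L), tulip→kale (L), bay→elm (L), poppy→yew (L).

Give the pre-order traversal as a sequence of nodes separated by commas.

tulip, kale, cedar, iris, aster, bay, elm, ivy, poppy, yew

Pre-order visits the node, then its left subtree, then its right subtree.
Visit tulip.
At tulip: go left to kale.
  Visit kale.
  At kale: no left child.
  At kale: go right to cedar.
    Visit cedar.
    At cedar: go left to iris.
      iris is a leaf — visit iris.
    At cedar: go right to aster.
      Visit aster.
      At aster: go left to bay.
        Visit bay.
        At bay: go left to elm.
          elm is a leaf — visit elm.
        At bay: go right to ivy.
          ivy is a leaf — visit ivy.
      At aster: no right child.
At tulip: go right to poppy.
  Visit poppy.
  At poppy: go left to yew.
    yew is a leaf — visit yew.
  At poppy: no right child.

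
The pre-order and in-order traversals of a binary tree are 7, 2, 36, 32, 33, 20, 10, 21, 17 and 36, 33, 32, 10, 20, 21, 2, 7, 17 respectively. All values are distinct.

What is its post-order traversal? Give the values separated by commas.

33, 10, 21, 20, 32, 36, 2, 17, 7

The first element of pre-order is the root; it splits in-order into left and right subtrees.
Root 7: left subtree has 7 nodes {36, 33, 32, 10, 20, 21, 2}, right has 1 {17}.
  Root 2: left subtree has 6 nodes {36, 33, 32, 10, 20, 21}, right has 0 { }.
    Root 36: left subtree has 0 nodes { }, right has 5 {33, 32, 10, 20, 21}.
      Root 32: left subtree has 1 node {33}, right has 3 {10, 20, 21}.
        Root 20: left subtree has 1 node {10}, right has 1 {21}.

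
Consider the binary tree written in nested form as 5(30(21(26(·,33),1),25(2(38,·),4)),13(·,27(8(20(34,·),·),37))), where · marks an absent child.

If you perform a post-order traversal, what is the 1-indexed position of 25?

8

Post-order visits the left subtree, then the right subtree, then the node.
At 5: go left to 30.
  At 30: go left to 21.
    At 21: go left to 26.
      At 26: no left child.
      At 26: go right to 33.
        33 is a leaf — visit 33.
      Visit 26.
    At 21: go right to 1.
      1 is a leaf — visit 1.
    Visit 21.
  At 30: go right to 25.
    At 25: go left to 2.
      At 2: go left to 38.
        38 is a leaf — visit 38.
      At 2: no right child.
      Visit 2.
    At 25: go right to 4.
      4 is a leaf — visit 4.
    Visit 25.
  Visit 30.
At 5: go right to 13.
  At 13: no left child.
  At 13: go right to 27.
    At 27: go left to 8.
      At 8: go left to 20.
        At 20: go left to 34.
          34 is a leaf — visit 34.
        At 20: no right child.
        Visit 20.
      At 8: no right child.
      Visit 8.
    At 27: go right to 37.
      37 is a leaf — visit 37.
    Visit 27.
  Visit 13.
Visit 5.
Full post-order sequence: 33, 26, 1, 21, 38, 2, 4, 25, 30, 34, 20, 8, 37, 27, 13, 5.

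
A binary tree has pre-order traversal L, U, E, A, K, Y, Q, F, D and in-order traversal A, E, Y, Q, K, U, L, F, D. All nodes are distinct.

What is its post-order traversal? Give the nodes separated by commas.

A, Q, Y, K, E, U, D, F, L

The first element of pre-order is the root; it splits in-order into left and right subtrees.
Root L: left subtree has 6 nodes {A, E, Y, Q, K, U}, right has 2 {F, D}.
  Root U: left subtree has 5 nodes {A, E, Y, Q, K}, right has 0 { }.
    Root E: left subtree has 1 node {A}, right has 3 {Y, Q, K}.
      Root K: left subtree has 2 nodes {Y, Q}, right has 0 { }.
        Root Y: left subtree has 0 nodes { }, right has 1 {Q}.
  Root F: left subtree has 0 nodes { }, right has 1 {D}.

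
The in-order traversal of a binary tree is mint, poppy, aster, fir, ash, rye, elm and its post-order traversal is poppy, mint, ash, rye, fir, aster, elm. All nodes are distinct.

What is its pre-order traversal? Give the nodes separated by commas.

elm, aster, mint, poppy, fir, rye, ash

The last element of post-order is the root; it splits in-order into left and right subtrees.
Root elm: left subtree has 6 nodes {mint, poppy, aster, fir, ash, rye}, right has 0 { }.
  Root aster: left subtree has 2 nodes {mint, poppy}, right has 3 {fir, ash, rye}.
    Root mint: left subtree has 0 nodes { }, right has 1 {poppy}.
    Root fir: left subtree has 0 nodes { }, right has 2 {ash, rye}.
      Root rye: left subtree has 1 node {ash}, right has 0 { }.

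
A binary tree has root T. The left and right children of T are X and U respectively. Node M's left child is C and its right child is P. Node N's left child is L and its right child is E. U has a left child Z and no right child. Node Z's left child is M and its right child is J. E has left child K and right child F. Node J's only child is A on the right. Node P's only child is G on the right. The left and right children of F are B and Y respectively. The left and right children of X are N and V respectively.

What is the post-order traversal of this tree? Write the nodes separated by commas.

L, K, B, Y, F, E, N, V, X, C, G, P, M, A, J, Z, U, T

Post-order visits the left subtree, then the right subtree, then the node.
At T: go left to X.
  At X: go left to N.
    At N: go left to L.
      L is a leaf — visit L.
    At N: go right to E.
      At E: go left to K.
        K is a leaf — visit K.
      At E: go right to F.
        At F: go left to B.
          B is a leaf — visit B.
        At F: go right to Y.
          Y is a leaf — visit Y.
        Visit F.
      Visit E.
    Visit N.
  At X: go right to V.
    V is a leaf — visit V.
  Visit X.
At T: go right to U.
  At U: go left to Z.
    At Z: go left to M.
      At M: go left to C.
        C is a leaf — visit C.
      At M: go right to P.
        At P: no left child.
        At P: go right to G.
          G is a leaf — visit G.
        Visit P.
      Visit M.
    At Z: go right to J.
      At J: no left child.
      At J: go right to A.
        A is a leaf — visit A.
      Visit J.
    Visit Z.
  At U: no right child.
  Visit U.
Visit T.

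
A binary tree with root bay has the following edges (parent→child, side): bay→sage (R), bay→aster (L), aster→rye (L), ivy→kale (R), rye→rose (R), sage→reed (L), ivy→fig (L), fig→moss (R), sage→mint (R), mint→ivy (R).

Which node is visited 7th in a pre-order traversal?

mint

Pre-order visits the node, then its left subtree, then its right subtree.
Visit bay.
At bay: go left to aster.
  Visit aster.
  At aster: go left to rye.
    Visit rye.
    At rye: no left child.
    At rye: go right to rose.
      rose is a leaf — visit rose.
  At aster: no right child.
At bay: go right to sage.
  Visit sage.
  At sage: go left to reed.
    reed is a leaf — visit reed.
  At sage: go right to mint.
    Visit mint.
    At mint: no left child.
    At mint: go right to ivy.
      Visit ivy.
      At ivy: go left to fig.
        Visit fig.
        At fig: no left child.
        At fig: go right to moss.
          moss is a leaf — visit moss.
      At ivy: go right to kale.
        kale is a leaf — visit kale.
Full pre-order sequence: bay, aster, rye, rose, sage, reed, mint, ivy, fig, moss, kale.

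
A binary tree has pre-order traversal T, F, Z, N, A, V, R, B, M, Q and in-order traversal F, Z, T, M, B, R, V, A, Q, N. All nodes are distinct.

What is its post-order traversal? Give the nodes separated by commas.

The first element of pre-order is the root; it splits in-order into left and right subtrees.
Root T: left subtree has 2 nodes {F, Z}, right has 7 {M, B, R, V, A, Q, N}.
  Root F: left subtree has 0 nodes { }, right has 1 {Z}.
  Root N: left subtree has 6 nodes {M, B, R, V, A, Q}, right has 0 { }.
    Root A: left subtree has 4 nodes {M, B, R, V}, right has 1 {Q}.
      Root V: left subtree has 3 nodes {M, B, R}, right has 0 { }.
        Root R: left subtree has 2 nodes {M, B}, right has 0 { }.
          Root B: left subtree has 1 node {M}, right has 0 { }.

Z, F, M, B, R, V, Q, A, N, T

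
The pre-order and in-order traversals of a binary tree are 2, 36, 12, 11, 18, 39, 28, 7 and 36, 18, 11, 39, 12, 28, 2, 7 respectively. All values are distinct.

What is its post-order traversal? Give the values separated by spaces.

The first element of pre-order is the root; it splits in-order into left and right subtrees.
Root 2: left subtree has 6 nodes {36, 18, 11, 39, 12, 28}, right has 1 {7}.
  Root 36: left subtree has 0 nodes { }, right has 5 {18, 11, 39, 12, 28}.
    Root 12: left subtree has 3 nodes {18, 11, 39}, right has 1 {28}.
      Root 11: left subtree has 1 node {18}, right has 1 {39}.

18 39 11 28 12 36 7 2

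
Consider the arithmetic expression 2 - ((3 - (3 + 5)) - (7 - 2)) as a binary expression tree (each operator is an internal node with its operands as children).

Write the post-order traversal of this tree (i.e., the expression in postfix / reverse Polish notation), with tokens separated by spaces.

Post-order on an expression tree gives postfix notation: for each operator, emit left operand, right operand, then the operator.

2 3 3 5 + - 7 2 - - -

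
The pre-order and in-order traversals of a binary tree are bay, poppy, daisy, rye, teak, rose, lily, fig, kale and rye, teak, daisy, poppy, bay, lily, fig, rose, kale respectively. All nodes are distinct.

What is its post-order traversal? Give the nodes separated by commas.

teak, rye, daisy, poppy, fig, lily, kale, rose, bay

The first element of pre-order is the root; it splits in-order into left and right subtrees.
Root bay: left subtree has 4 nodes {rye, teak, daisy, poppy}, right has 4 {lily, fig, rose, kale}.
  Root poppy: left subtree has 3 nodes {rye, teak, daisy}, right has 0 { }.
    Root daisy: left subtree has 2 nodes {rye, teak}, right has 0 { }.
      Root rye: left subtree has 0 nodes { }, right has 1 {teak}.
  Root rose: left subtree has 2 nodes {lily, fig}, right has 1 {kale}.
    Root lily: left subtree has 0 nodes { }, right has 1 {fig}.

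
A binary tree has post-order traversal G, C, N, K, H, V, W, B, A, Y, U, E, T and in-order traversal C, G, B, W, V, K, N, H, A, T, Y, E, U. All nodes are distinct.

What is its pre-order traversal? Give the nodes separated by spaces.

T A B C G W V H K N E Y U

The last element of post-order is the root; it splits in-order into left and right subtrees.
Root T: left subtree has 9 nodes {C, G, B, W, V, K, N, H, A}, right has 3 {Y, E, U}.
  Root A: left subtree has 8 nodes {C, G, B, W, V, K, N, H}, right has 0 { }.
    Root B: left subtree has 2 nodes {C, G}, right has 5 {W, V, K, N, H}.
      Root C: left subtree has 0 nodes { }, right has 1 {G}.
      Root W: left subtree has 0 nodes { }, right has 4 {V, K, N, H}.
        Root V: left subtree has 0 nodes { }, right has 3 {K, N, H}.
          Root H: left subtree has 2 nodes {K, N}, right has 0 { }.
            Root K: left subtree has 0 nodes { }, right has 1 {N}.
  Root E: left subtree has 1 node {Y}, right has 1 {U}.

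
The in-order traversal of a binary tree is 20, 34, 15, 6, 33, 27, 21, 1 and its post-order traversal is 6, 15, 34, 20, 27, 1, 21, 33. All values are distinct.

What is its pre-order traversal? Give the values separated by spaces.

The last element of post-order is the root; it splits in-order into left and right subtrees.
Root 33: left subtree has 4 nodes {20, 34, 15, 6}, right has 3 {27, 21, 1}.
  Root 20: left subtree has 0 nodes { }, right has 3 {34, 15, 6}.
    Root 34: left subtree has 0 nodes { }, right has 2 {15, 6}.
      Root 15: left subtree has 0 nodes { }, right has 1 {6}.
  Root 21: left subtree has 1 node {27}, right has 1 {1}.

33 20 34 15 6 21 27 1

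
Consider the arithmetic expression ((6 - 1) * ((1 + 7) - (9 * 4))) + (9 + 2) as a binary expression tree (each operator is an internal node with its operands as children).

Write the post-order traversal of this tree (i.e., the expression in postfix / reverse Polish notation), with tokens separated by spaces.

6 1 - 1 7 + 9 4 * - * 9 2 + +

Post-order on an expression tree gives postfix notation: for each operator, emit left operand, right operand, then the operator.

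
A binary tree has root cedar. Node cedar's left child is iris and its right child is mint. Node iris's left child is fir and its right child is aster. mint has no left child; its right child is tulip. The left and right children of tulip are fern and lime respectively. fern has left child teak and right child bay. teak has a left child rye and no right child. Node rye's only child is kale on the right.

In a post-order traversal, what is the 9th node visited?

lime

Post-order visits the left subtree, then the right subtree, then the node.
At cedar: go left to iris.
  At iris: go left to fir.
    fir is a leaf — visit fir.
  At iris: go right to aster.
    aster is a leaf — visit aster.
  Visit iris.
At cedar: go right to mint.
  At mint: no left child.
  At mint: go right to tulip.
    At tulip: go left to fern.
      At fern: go left to teak.
        At teak: go left to rye.
          At rye: no left child.
          At rye: go right to kale.
            kale is a leaf — visit kale.
          Visit rye.
        At teak: no right child.
        Visit teak.
      At fern: go right to bay.
        bay is a leaf — visit bay.
      Visit fern.
    At tulip: go right to lime.
      lime is a leaf — visit lime.
    Visit tulip.
  Visit mint.
Visit cedar.
Full post-order sequence: fir, aster, iris, kale, rye, teak, bay, fern, lime, tulip, mint, cedar.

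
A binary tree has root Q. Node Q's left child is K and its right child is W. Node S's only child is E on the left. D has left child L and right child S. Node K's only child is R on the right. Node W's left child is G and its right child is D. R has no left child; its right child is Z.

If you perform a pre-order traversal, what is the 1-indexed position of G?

Pre-order visits the node, then its left subtree, then its right subtree.
Visit Q.
At Q: go left to K.
  Visit K.
  At K: no left child.
  At K: go right to R.
    Visit R.
    At R: no left child.
    At R: go right to Z.
      Z is a leaf — visit Z.
At Q: go right to W.
  Visit W.
  At W: go left to G.
    G is a leaf — visit G.
  At W: go right to D.
    Visit D.
    At D: go left to L.
      L is a leaf — visit L.
    At D: go right to S.
      Visit S.
      At S: go left to E.
        E is a leaf — visit E.
      At S: no right child.
Full pre-order sequence: Q, K, R, Z, W, G, D, L, S, E.

6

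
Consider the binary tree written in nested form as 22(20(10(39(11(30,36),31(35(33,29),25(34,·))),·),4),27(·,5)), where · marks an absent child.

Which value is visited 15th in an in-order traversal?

27

In-order visits the left subtree, then the node, then the right subtree.
At 22: go left to 20.
  At 20: go left to 10.
    At 10: go left to 39.
      At 39: go left to 11.
        At 11: go left to 30.
          30 is a leaf — visit 30.
        Visit 11.
        At 11: go right to 36.
          36 is a leaf — visit 36.
      Visit 39.
      At 39: go right to 31.
        At 31: go left to 35.
          At 35: go left to 33.
            33 is a leaf — visit 33.
          Visit 35.
          At 35: go right to 29.
            29 is a leaf — visit 29.
        Visit 31.
        At 31: go right to 25.
          At 25: go left to 34.
            34 is a leaf — visit 34.
          Visit 25.
          At 25: no right child.
    Visit 10.
    At 10: no right child.
  Visit 20.
  At 20: go right to 4.
    4 is a leaf — visit 4.
Visit 22.
At 22: go right to 27.
  At 27: no left child.
  Visit 27.
  At 27: go right to 5.
    5 is a leaf — visit 5.
Full in-order sequence: 30, 11, 36, 39, 33, 35, 29, 31, 34, 25, 10, 20, 4, 22, 27, 5.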